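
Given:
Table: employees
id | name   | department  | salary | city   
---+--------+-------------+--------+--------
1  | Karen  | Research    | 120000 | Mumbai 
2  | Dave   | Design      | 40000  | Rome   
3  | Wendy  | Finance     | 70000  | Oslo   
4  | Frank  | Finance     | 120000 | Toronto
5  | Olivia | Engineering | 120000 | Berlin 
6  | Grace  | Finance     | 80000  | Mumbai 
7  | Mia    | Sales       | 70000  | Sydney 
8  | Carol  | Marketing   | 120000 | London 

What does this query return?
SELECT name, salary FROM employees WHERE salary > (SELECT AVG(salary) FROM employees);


Subquery: AVG(salary) = 92500.0
Filtering: salary > 92500.0
  Karen (120000) -> MATCH
  Frank (120000) -> MATCH
  Olivia (120000) -> MATCH
  Carol (120000) -> MATCH


4 rows:
Karen, 120000
Frank, 120000
Olivia, 120000
Carol, 120000


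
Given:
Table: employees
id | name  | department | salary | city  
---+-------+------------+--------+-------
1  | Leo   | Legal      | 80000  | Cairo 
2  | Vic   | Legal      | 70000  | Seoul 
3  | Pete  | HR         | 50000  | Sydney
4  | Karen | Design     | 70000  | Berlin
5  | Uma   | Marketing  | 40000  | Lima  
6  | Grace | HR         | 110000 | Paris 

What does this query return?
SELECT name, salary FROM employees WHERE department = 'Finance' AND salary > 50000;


Filtering: department = 'Finance' AND salary > 50000
Matching: 0 rows

Empty result set (0 rows)


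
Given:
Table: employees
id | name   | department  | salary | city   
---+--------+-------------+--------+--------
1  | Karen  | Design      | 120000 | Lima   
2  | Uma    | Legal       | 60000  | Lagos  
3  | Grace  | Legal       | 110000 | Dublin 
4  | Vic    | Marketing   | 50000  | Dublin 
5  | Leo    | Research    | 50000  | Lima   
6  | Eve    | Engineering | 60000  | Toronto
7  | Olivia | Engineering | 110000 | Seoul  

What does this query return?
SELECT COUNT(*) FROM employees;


COUNT(*) counts all rows

7


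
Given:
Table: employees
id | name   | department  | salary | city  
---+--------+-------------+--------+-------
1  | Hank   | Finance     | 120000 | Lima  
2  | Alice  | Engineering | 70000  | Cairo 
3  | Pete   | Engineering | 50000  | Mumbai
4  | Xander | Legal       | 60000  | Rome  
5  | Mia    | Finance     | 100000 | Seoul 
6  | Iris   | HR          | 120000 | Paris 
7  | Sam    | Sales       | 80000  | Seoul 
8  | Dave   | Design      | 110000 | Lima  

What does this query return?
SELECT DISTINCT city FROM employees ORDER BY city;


All 'city' values (row order): Lima, Cairo, Mumbai, Rome, Seoul, Paris, Seoul, Lima
Removing duplicates leaves 6 unique value(s).

6 values:
Cairo
Lima
Mumbai
Paris
Rome
Seoul


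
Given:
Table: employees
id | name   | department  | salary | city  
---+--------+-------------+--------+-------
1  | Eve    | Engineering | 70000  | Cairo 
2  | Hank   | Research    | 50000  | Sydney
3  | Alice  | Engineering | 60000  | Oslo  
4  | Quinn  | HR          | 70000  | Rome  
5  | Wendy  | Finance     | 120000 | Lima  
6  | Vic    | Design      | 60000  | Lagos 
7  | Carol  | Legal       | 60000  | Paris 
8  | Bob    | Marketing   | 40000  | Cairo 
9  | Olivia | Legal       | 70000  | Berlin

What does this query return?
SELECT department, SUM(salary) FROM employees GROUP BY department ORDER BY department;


Summing salary within each department:
  Design: 60000 = 60000
  Engineering: 70000 + 60000 = 130000
  Finance: 120000 = 120000
  HR: 70000 = 70000
  Legal: 60000 + 70000 = 130000
  Marketing: 40000 = 40000
  Research: 50000 = 50000


7 groups:
Design, 60000
Engineering, 130000
Finance, 120000
HR, 70000
Legal, 130000
Marketing, 40000
Research, 50000


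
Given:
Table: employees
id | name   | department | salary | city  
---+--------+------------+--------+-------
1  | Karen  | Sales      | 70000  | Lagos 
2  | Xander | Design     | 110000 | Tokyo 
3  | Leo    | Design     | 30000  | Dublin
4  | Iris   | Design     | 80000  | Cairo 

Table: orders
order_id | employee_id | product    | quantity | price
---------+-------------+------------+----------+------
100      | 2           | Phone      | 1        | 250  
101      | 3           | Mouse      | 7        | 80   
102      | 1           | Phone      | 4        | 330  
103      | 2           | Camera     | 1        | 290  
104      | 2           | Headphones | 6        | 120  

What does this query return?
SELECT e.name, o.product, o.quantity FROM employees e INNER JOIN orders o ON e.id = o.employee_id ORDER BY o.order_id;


Joining employees.id = orders.employee_id:
  employee Xander (id=2) -> order Phone
  employee Leo (id=3) -> order Mouse
  employee Karen (id=1) -> order Phone
  employee Xander (id=2) -> order Camera
  employee Xander (id=2) -> order Headphones


5 rows:
Xander, Phone, 1
Leo, Mouse, 7
Karen, Phone, 4
Xander, Camera, 1
Xander, Headphones, 6


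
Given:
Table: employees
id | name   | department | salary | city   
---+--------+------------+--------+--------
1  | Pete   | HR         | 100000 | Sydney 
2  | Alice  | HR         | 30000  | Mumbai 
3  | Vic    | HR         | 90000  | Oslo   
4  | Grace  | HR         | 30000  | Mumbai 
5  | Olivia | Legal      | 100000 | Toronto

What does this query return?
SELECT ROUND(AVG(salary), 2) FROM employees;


SUM(salary) = 350000
COUNT = 5
ROUND(AVG, 2) = ROUND(350000 / 5, 2) = 70000.0

70000.0


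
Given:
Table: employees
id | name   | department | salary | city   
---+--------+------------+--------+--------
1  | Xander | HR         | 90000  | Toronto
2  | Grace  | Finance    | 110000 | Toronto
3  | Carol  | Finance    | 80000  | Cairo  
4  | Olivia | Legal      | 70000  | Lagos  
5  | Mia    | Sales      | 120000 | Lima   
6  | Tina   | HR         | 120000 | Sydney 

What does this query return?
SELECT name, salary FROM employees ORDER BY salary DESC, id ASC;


Sorting by salary DESC, then id ASC for ties

6 rows:
Mia, 120000
Tina, 120000
Grace, 110000
Xander, 90000
Carol, 80000
Olivia, 70000


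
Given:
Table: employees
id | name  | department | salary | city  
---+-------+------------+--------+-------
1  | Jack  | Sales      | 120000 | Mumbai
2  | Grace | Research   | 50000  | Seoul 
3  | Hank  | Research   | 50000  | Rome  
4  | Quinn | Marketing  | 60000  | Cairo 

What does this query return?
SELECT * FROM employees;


SELECT * returns all 4 rows with all columns

4 rows:
1, Jack, Sales, 120000, Mumbai
2, Grace, Research, 50000, Seoul
3, Hank, Research, 50000, Rome
4, Quinn, Marketing, 60000, Cairo


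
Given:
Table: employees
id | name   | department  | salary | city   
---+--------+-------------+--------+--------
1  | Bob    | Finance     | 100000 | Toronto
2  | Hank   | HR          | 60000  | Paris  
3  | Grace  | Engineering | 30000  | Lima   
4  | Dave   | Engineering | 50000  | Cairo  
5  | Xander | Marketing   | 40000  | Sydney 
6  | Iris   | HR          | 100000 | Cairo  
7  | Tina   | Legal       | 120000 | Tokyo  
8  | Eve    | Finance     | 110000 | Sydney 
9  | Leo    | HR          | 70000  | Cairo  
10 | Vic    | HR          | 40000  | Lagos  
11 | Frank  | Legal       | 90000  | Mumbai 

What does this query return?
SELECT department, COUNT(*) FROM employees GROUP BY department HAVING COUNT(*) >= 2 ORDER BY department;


Groups with count >= 2:
  Engineering: 2 -> PASS
  Finance: 2 -> PASS
  HR: 4 -> PASS
  Legal: 2 -> PASS
  Marketing: 1 -> filtered out


4 groups:
Engineering, 2
Finance, 2
HR, 4
Legal, 2


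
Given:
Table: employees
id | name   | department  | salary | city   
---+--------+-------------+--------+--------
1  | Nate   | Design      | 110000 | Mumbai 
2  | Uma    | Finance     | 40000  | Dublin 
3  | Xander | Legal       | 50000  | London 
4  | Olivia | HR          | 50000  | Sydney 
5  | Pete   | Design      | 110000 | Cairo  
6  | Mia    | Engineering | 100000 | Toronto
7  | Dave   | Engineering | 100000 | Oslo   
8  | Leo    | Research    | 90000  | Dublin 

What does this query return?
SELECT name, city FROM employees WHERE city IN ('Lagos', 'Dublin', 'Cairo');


Filtering: city IN ('Lagos', 'Dublin', 'Cairo')
Matching: 3 rows

3 rows:
Uma, Dublin
Pete, Cairo
Leo, Dublin


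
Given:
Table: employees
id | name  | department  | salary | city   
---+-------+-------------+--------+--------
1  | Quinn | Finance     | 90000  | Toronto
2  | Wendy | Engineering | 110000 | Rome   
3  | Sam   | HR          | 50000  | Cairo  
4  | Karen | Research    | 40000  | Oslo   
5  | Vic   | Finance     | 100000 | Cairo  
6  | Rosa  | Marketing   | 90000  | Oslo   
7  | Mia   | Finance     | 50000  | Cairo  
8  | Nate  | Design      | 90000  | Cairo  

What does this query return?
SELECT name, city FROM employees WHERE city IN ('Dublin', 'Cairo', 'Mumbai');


Filtering: city IN ('Dublin', 'Cairo', 'Mumbai')
Matching: 4 rows

4 rows:
Sam, Cairo
Vic, Cairo
Mia, Cairo
Nate, Cairo


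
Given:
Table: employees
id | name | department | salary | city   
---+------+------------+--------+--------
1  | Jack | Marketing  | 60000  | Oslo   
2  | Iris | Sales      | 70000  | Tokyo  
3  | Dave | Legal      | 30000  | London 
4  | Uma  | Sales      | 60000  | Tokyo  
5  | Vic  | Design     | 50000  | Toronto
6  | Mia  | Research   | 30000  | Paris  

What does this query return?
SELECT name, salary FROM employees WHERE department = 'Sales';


Filtering: department = 'Sales'
Matching rows: 2

2 rows:
Iris, 70000
Uma, 60000


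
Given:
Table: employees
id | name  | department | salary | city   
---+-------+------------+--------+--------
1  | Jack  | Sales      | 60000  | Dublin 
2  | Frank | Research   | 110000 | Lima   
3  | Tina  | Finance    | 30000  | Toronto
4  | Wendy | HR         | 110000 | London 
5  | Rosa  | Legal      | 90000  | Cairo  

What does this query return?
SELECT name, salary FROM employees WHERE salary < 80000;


Filtering: salary < 80000
Matching: 2 rows

2 rows:
Jack, 60000
Tina, 30000


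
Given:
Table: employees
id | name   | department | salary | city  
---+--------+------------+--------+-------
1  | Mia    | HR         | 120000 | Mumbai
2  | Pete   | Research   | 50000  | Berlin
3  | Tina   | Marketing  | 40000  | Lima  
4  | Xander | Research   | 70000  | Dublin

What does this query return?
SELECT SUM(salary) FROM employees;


SUM(salary) = 120000 + 50000 + 40000 + 70000 = 280000

280000


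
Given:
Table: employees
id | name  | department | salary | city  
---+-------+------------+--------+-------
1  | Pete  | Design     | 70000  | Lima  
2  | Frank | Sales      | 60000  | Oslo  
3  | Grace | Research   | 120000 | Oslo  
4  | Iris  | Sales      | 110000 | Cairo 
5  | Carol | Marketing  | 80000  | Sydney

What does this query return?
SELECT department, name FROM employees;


Projecting columns: department, name

5 rows:
Design, Pete
Sales, Frank
Research, Grace
Sales, Iris
Marketing, Carol


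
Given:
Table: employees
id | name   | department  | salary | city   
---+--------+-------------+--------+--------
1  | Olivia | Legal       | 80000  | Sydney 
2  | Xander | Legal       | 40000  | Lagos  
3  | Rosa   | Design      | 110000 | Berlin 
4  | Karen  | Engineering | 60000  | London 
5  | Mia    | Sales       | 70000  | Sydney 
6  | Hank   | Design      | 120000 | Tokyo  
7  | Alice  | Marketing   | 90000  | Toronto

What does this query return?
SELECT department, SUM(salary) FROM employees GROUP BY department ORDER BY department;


Summing salary within each department:
  Design: 110000 + 120000 = 230000
  Engineering: 60000 = 60000
  Legal: 80000 + 40000 = 120000
  Marketing: 90000 = 90000
  Sales: 70000 = 70000


5 groups:
Design, 230000
Engineering, 60000
Legal, 120000
Marketing, 90000
Sales, 70000


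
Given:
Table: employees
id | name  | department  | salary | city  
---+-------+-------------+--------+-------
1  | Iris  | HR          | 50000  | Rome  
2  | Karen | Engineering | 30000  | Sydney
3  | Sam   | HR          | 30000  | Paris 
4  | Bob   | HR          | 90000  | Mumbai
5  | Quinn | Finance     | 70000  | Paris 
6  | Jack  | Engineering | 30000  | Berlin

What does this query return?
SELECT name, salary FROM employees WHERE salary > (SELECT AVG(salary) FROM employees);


Subquery: AVG(salary) = 50000.0
Filtering: salary > 50000.0
  Bob (90000) -> MATCH
  Quinn (70000) -> MATCH


2 rows:
Bob, 90000
Quinn, 70000


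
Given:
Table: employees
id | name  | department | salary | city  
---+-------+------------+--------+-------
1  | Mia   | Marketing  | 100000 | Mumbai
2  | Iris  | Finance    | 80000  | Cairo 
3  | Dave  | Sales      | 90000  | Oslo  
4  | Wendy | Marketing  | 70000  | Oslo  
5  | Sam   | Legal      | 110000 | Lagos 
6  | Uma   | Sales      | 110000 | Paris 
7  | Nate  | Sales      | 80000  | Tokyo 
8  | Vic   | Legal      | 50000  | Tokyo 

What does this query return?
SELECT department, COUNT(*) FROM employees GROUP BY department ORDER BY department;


Assigning each row to its department group:
  Mia -> Marketing
  Iris -> Finance
  Dave -> Sales
  Wendy -> Marketing
  Sam -> Legal
  Uma -> Sales
  Nate -> Sales
  Vic -> Legal


4 groups:
Finance, 1
Legal, 2
Marketing, 2
Sales, 3


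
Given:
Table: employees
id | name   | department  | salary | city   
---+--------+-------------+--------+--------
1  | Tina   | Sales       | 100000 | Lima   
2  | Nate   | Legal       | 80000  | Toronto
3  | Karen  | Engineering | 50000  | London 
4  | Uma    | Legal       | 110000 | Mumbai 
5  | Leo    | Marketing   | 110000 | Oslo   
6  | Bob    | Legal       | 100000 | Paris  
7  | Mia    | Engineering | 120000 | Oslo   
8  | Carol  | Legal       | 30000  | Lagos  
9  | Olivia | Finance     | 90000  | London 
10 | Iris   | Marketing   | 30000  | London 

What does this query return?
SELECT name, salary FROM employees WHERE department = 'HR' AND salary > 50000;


Filtering: department = 'HR' AND salary > 50000
Matching: 0 rows

Empty result set (0 rows)


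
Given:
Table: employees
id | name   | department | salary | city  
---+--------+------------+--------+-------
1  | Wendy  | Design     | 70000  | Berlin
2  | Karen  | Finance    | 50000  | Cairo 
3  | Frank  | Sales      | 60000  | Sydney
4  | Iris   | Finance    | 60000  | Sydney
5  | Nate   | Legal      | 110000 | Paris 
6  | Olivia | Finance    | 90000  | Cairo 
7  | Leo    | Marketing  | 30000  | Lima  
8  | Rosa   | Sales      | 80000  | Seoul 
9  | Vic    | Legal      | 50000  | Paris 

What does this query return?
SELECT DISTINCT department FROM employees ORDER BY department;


All 'department' values (row order): Design, Finance, Sales, Finance, Legal, Finance, Marketing, Sales, Legal
Removing duplicates leaves 5 unique value(s).

5 values:
Design
Finance
Legal
Marketing
Sales


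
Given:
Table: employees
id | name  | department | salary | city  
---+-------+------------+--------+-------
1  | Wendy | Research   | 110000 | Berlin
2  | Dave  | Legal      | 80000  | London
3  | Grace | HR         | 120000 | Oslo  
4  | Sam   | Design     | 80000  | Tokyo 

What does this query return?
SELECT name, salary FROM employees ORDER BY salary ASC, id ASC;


Sorting by salary ASC, then id ASC for ties

4 rows:
Dave, 80000
Sam, 80000
Wendy, 110000
Grace, 120000


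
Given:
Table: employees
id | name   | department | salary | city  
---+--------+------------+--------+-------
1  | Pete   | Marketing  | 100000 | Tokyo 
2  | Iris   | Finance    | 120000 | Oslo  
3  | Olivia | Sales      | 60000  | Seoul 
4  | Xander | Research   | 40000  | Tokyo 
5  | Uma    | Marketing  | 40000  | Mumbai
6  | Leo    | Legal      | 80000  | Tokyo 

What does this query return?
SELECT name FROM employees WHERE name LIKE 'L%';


LIKE 'L%' matches names starting with 'L'
Matching: 1

1 rows:
Leo


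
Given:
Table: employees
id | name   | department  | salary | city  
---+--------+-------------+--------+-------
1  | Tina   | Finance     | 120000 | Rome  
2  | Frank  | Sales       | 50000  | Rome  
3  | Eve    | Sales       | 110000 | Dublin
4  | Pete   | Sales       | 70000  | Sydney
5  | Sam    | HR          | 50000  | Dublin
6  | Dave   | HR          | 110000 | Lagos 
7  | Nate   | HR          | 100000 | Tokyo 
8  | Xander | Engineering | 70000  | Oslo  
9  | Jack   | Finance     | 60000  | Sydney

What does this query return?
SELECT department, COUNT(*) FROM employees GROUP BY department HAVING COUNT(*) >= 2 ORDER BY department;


Groups with count >= 2:
  Finance: 2 -> PASS
  HR: 3 -> PASS
  Sales: 3 -> PASS
  Engineering: 1 -> filtered out


3 groups:
Finance, 2
HR, 3
Sales, 3


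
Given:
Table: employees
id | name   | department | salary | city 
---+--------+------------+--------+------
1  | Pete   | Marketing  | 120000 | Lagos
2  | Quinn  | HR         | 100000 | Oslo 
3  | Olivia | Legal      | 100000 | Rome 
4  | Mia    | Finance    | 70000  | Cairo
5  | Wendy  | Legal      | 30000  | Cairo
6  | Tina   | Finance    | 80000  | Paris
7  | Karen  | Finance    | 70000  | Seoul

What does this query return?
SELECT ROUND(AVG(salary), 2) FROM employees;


SUM(salary) = 570000
COUNT = 7
ROUND(AVG, 2) = ROUND(570000 / 7, 2) = 81428.57

81428.57


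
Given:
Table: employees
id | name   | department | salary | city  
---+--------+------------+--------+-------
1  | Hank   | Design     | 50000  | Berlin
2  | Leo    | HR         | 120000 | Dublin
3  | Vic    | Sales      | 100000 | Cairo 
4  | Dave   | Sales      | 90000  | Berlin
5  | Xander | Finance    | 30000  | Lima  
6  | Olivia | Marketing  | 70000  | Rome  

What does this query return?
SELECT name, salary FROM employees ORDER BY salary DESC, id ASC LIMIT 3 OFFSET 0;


Sort by salary DESC (id ASC tiebreak), then skip 0 and take 3
Rows 1 through 3

3 rows:
Leo, 120000
Vic, 100000
Dave, 90000


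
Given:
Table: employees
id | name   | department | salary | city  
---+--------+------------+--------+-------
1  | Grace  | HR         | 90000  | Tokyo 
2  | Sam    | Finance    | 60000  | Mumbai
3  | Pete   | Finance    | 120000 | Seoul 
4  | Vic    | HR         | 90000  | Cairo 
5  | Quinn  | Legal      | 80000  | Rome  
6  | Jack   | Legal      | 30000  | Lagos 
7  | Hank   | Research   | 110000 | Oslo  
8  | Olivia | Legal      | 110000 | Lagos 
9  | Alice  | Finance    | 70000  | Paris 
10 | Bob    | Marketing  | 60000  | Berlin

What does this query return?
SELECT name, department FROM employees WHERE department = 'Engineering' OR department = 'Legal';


Filtering: department = 'Engineering' OR 'Legal'
Matching: 3 rows

3 rows:
Quinn, Legal
Jack, Legal
Olivia, Legal


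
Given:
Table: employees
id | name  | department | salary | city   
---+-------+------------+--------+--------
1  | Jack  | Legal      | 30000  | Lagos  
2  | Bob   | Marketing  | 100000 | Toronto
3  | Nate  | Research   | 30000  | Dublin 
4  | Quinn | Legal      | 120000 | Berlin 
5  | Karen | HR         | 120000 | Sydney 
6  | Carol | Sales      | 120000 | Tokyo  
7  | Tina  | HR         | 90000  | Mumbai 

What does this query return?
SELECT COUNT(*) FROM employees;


COUNT(*) counts all rows

7


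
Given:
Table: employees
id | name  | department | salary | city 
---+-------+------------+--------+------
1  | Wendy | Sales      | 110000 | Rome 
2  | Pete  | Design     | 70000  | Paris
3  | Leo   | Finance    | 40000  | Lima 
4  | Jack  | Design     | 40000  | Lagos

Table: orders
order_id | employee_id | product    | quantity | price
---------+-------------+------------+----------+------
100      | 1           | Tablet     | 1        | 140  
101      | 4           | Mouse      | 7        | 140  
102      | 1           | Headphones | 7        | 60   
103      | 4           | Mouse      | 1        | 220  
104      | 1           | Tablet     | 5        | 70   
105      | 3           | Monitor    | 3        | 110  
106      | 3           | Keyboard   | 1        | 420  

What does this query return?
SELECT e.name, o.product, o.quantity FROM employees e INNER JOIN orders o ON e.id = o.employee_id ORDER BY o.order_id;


Joining employees.id = orders.employee_id:
  employee Wendy (id=1) -> order Tablet
  employee Jack (id=4) -> order Mouse
  employee Wendy (id=1) -> order Headphones
  employee Jack (id=4) -> order Mouse
  employee Wendy (id=1) -> order Tablet
  employee Leo (id=3) -> order Monitor
  employee Leo (id=3) -> order Keyboard


7 rows:
Wendy, Tablet, 1
Jack, Mouse, 7
Wendy, Headphones, 7
Jack, Mouse, 1
Wendy, Tablet, 5
Leo, Monitor, 3
Leo, Keyboard, 1


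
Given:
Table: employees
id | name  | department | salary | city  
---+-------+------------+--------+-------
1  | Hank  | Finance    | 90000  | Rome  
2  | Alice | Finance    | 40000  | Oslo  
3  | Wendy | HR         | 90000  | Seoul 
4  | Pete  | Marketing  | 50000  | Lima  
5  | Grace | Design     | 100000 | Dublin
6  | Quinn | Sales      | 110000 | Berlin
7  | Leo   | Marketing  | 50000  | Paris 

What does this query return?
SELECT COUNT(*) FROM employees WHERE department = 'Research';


Counting rows where department = 'Research'


0


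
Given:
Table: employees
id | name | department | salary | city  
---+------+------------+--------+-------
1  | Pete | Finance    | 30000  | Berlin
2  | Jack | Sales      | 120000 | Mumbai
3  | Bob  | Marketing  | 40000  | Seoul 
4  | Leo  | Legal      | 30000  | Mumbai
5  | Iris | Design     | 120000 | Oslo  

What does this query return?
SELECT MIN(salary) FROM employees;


Salaries: 30000, 120000, 40000, 30000, 120000
MIN = 30000

30000


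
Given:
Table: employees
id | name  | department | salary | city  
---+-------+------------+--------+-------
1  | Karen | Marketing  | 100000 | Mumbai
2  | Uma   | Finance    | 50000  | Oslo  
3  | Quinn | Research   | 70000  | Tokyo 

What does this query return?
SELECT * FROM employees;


SELECT * returns all 3 rows with all columns

3 rows:
1, Karen, Marketing, 100000, Mumbai
2, Uma, Finance, 50000, Oslo
3, Quinn, Research, 70000, Tokyo


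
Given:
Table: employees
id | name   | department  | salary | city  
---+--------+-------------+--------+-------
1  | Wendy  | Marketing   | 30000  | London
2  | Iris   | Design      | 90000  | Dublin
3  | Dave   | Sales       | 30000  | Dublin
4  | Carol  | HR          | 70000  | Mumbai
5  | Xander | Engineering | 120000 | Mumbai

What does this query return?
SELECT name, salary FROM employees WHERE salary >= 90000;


Filtering: salary >= 90000
Matching: 2 rows

2 rows:
Iris, 90000
Xander, 120000


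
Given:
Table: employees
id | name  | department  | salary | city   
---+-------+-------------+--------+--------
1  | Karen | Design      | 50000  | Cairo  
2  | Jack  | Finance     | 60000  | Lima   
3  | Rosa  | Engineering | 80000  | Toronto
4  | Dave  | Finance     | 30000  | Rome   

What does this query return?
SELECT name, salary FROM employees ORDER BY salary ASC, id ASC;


Sorting by salary ASC, then id ASC for ties

4 rows:
Dave, 30000
Karen, 50000
Jack, 60000
Rosa, 80000


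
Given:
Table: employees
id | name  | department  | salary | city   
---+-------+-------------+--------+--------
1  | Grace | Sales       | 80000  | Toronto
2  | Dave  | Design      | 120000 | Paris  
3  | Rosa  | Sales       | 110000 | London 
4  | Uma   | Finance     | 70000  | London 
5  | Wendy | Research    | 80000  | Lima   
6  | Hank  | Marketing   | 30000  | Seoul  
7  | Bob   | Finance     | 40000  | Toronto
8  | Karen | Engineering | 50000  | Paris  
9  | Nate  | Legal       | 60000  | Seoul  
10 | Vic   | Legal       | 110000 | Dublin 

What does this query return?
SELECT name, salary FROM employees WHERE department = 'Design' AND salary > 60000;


Filtering: department = 'Design' AND salary > 60000
Matching: 1 rows

1 rows:
Dave, 120000


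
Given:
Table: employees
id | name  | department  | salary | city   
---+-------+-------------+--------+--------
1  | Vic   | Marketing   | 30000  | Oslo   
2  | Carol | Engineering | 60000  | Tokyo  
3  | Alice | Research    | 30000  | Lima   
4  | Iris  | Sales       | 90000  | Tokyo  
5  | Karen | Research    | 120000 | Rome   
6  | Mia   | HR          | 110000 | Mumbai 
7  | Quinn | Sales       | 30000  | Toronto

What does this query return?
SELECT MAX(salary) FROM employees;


Salaries: 30000, 60000, 30000, 90000, 120000, 110000, 30000
MAX = 120000

120000


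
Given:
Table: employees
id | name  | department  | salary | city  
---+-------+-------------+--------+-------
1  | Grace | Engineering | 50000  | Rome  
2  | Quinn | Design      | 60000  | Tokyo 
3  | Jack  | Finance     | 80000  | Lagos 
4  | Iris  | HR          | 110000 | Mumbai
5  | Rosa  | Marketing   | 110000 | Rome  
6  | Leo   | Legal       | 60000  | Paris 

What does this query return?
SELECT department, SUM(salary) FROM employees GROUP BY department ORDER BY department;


Summing salary within each department:
  Design: 60000 = 60000
  Engineering: 50000 = 50000
  Finance: 80000 = 80000
  HR: 110000 = 110000
  Legal: 60000 = 60000
  Marketing: 110000 = 110000


6 groups:
Design, 60000
Engineering, 50000
Finance, 80000
HR, 110000
Legal, 60000
Marketing, 110000


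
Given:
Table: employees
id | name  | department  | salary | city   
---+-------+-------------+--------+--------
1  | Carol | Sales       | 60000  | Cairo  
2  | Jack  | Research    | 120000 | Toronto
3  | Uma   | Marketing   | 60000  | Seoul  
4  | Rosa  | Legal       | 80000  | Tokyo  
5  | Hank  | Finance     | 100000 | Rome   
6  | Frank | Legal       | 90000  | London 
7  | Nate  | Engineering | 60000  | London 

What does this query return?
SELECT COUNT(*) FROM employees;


COUNT(*) counts all rows

7


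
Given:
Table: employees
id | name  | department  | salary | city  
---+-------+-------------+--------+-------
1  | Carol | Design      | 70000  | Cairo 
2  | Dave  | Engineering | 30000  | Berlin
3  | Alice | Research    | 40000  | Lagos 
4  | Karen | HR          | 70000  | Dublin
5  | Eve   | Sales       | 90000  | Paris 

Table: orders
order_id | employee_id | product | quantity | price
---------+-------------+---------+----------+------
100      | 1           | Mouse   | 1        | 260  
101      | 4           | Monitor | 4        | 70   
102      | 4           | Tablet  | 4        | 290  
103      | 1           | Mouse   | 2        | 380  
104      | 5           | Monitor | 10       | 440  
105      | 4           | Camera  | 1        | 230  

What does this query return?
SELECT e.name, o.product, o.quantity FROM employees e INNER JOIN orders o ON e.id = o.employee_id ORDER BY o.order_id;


Joining employees.id = orders.employee_id:
  employee Carol (id=1) -> order Mouse
  employee Karen (id=4) -> order Monitor
  employee Karen (id=4) -> order Tablet
  employee Carol (id=1) -> order Mouse
  employee Eve (id=5) -> order Monitor
  employee Karen (id=4) -> order Camera


6 rows:
Carol, Mouse, 1
Karen, Monitor, 4
Karen, Tablet, 4
Carol, Mouse, 2
Eve, Monitor, 10
Karen, Camera, 1


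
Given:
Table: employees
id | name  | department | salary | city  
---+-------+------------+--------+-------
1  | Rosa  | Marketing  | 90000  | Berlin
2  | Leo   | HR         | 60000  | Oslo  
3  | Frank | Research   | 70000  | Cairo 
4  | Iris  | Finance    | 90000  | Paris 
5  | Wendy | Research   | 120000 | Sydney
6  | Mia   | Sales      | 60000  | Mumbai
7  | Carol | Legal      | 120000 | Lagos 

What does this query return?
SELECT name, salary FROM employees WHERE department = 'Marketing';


Filtering: department = 'Marketing'
Matching rows: 1

1 rows:
Rosa, 90000


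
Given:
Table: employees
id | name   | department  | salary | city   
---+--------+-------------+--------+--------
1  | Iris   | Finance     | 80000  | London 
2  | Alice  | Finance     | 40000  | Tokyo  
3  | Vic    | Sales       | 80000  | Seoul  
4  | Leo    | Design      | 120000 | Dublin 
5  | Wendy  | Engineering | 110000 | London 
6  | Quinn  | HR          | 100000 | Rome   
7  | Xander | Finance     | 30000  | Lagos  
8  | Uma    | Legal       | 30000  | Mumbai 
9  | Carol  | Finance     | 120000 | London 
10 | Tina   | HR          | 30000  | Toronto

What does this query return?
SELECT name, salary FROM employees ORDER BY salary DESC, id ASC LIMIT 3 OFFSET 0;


Sort by salary DESC (id ASC tiebreak), then skip 0 and take 3
Rows 1 through 3

3 rows:
Leo, 120000
Carol, 120000
Wendy, 110000


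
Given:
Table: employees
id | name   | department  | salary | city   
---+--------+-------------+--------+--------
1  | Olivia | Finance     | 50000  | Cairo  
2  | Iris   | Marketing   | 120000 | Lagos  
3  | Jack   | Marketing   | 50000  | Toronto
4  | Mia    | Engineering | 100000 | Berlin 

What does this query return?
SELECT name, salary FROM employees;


Projecting columns: name, salary

4 rows:
Olivia, 50000
Iris, 120000
Jack, 50000
Mia, 100000


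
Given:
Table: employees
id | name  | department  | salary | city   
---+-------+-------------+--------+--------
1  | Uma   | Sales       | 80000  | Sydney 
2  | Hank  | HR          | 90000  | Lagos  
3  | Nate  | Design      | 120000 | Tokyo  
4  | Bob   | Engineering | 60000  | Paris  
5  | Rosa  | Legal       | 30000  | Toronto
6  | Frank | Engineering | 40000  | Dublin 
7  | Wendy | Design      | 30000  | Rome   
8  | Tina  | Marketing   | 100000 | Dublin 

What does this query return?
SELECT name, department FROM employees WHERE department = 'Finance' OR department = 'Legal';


Filtering: department = 'Finance' OR 'Legal'
Matching: 1 rows

1 rows:
Rosa, Legal


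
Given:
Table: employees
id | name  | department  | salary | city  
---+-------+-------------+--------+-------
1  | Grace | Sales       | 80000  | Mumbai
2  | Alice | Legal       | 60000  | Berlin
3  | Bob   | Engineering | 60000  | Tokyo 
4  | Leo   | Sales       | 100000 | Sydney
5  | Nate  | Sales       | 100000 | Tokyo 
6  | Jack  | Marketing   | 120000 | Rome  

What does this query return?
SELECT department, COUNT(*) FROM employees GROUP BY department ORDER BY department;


Assigning each row to its department group:
  Grace -> Sales
  Alice -> Legal
  Bob -> Engineering
  Leo -> Sales
  Nate -> Sales
  Jack -> Marketing


4 groups:
Engineering, 1
Legal, 1
Marketing, 1
Sales, 3


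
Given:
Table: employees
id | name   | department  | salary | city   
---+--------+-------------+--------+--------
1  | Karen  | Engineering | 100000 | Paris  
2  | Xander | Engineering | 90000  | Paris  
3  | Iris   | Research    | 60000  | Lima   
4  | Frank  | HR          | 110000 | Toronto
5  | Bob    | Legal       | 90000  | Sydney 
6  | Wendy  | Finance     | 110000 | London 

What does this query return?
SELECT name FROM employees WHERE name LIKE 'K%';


LIKE 'K%' matches names starting with 'K'
Matching: 1

1 rows:
Karen


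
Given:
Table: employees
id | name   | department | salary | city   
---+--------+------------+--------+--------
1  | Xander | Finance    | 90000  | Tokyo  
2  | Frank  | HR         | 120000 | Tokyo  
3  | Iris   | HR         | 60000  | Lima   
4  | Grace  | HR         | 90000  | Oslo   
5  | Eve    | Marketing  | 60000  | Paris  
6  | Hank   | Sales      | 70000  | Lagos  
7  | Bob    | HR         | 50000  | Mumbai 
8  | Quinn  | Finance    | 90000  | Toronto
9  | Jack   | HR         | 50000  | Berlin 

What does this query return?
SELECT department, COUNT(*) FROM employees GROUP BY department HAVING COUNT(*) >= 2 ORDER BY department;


Groups with count >= 2:
  Finance: 2 -> PASS
  HR: 5 -> PASS
  Marketing: 1 -> filtered out
  Sales: 1 -> filtered out


2 groups:
Finance, 2
HR, 5


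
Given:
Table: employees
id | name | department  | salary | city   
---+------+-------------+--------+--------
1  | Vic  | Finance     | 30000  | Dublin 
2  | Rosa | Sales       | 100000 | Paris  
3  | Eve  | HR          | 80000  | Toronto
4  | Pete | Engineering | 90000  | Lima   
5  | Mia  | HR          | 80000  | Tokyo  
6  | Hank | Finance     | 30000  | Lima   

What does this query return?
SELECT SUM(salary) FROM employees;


SUM(salary) = 30000 + 100000 + 80000 + 90000 + 80000 + 30000 = 410000

410000


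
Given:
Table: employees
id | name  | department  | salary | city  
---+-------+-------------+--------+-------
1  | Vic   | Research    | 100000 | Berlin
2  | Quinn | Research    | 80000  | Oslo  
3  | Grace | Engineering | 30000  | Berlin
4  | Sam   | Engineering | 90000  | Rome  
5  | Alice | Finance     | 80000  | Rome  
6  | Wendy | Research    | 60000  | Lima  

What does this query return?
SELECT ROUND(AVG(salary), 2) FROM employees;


SUM(salary) = 440000
COUNT = 6
ROUND(AVG, 2) = ROUND(440000 / 6, 2) = 73333.33

73333.33


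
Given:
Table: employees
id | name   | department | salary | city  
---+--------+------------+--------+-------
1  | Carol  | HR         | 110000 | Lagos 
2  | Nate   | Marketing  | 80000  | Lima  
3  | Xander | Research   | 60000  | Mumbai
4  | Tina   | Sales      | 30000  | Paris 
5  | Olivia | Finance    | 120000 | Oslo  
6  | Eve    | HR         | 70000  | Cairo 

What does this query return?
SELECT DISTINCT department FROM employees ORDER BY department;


All 'department' values (row order): HR, Marketing, Research, Sales, Finance, HR
Removing duplicates leaves 5 unique value(s).

5 values:
Finance
HR
Marketing
Research
Sales


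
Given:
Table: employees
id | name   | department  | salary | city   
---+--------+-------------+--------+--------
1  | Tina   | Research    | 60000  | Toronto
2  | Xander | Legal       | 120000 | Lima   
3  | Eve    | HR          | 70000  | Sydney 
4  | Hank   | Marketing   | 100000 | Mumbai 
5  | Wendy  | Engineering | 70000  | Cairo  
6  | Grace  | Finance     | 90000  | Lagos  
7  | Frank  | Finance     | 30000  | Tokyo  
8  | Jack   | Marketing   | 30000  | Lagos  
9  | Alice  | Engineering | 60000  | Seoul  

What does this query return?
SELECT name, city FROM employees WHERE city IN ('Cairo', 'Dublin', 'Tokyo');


Filtering: city IN ('Cairo', 'Dublin', 'Tokyo')
Matching: 2 rows

2 rows:
Wendy, Cairo
Frank, Tokyo


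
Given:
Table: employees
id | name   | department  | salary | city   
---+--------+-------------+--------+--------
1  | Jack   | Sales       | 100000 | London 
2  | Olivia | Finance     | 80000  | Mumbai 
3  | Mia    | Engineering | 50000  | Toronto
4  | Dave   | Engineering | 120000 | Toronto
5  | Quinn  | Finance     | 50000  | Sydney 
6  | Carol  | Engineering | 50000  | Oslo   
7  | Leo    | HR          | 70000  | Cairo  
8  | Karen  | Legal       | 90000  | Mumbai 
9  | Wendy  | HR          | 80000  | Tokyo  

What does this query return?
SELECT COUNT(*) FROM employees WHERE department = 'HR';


Counting rows where department = 'HR'
  Leo -> MATCH
  Wendy -> MATCH


2


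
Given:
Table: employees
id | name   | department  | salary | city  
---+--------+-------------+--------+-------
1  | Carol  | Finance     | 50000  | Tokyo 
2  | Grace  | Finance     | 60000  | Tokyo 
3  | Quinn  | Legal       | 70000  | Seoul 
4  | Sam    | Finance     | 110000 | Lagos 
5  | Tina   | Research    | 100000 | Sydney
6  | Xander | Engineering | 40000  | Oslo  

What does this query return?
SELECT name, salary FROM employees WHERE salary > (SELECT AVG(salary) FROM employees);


Subquery: AVG(salary) = 71666.67
Filtering: salary > 71666.67
  Sam (110000) -> MATCH
  Tina (100000) -> MATCH


2 rows:
Sam, 110000
Tina, 100000


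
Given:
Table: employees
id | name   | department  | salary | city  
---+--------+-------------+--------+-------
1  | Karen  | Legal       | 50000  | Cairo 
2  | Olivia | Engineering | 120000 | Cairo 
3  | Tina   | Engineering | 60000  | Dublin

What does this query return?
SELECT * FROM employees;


SELECT * returns all 3 rows with all columns

3 rows:
1, Karen, Legal, 50000, Cairo
2, Olivia, Engineering, 120000, Cairo
3, Tina, Engineering, 60000, Dublin


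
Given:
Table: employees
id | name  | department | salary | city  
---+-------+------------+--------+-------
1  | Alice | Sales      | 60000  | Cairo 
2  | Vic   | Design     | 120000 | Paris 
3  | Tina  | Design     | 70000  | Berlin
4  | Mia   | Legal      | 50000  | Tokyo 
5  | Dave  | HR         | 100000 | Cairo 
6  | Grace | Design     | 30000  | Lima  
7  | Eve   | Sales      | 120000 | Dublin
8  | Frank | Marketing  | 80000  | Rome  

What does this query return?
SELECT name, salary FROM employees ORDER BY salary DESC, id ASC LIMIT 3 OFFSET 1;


Sort by salary DESC (id ASC tiebreak), then skip 1 and take 3
Rows 2 through 4

3 rows:
Eve, 120000
Dave, 100000
Frank, 80000


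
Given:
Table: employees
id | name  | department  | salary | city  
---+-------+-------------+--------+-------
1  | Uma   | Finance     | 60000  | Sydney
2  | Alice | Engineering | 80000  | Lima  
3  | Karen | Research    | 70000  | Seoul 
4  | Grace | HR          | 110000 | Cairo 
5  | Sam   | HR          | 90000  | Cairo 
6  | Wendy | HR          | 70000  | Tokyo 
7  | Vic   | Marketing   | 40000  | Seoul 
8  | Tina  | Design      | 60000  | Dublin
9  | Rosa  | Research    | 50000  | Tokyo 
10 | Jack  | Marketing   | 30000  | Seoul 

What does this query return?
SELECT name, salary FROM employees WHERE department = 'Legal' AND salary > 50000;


Filtering: department = 'Legal' AND salary > 50000
Matching: 0 rows

Empty result set (0 rows)


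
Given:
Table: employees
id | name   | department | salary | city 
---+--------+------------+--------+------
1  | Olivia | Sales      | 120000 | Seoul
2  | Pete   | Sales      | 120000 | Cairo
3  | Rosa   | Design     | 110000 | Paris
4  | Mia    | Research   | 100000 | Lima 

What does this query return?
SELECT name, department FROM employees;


Projecting columns: name, department

4 rows:
Olivia, Sales
Pete, Sales
Rosa, Design
Mia, Research


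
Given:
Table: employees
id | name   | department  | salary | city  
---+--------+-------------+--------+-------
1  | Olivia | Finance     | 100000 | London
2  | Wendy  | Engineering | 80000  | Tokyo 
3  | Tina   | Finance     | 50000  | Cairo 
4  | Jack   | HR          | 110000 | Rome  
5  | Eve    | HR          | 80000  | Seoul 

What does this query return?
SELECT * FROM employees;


SELECT * returns all 5 rows with all columns

5 rows:
1, Olivia, Finance, 100000, London
2, Wendy, Engineering, 80000, Tokyo
3, Tina, Finance, 50000, Cairo
4, Jack, HR, 110000, Rome
5, Eve, HR, 80000, Seoul


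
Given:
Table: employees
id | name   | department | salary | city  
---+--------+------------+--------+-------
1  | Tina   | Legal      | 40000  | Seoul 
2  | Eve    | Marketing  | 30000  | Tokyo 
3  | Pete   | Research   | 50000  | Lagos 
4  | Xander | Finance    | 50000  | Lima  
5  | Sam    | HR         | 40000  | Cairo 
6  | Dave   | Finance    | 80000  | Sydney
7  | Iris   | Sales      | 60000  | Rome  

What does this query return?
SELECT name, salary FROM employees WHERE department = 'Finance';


Filtering: department = 'Finance'
Matching rows: 2

2 rows:
Xander, 50000
Dave, 80000


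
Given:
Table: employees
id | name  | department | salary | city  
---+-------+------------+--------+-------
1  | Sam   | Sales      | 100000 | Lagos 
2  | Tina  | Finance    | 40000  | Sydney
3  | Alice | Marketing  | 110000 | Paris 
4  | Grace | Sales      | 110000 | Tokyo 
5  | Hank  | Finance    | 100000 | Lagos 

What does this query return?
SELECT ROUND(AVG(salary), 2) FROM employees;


SUM(salary) = 460000
COUNT = 5
ROUND(AVG, 2) = ROUND(460000 / 5, 2) = 92000.0

92000.0


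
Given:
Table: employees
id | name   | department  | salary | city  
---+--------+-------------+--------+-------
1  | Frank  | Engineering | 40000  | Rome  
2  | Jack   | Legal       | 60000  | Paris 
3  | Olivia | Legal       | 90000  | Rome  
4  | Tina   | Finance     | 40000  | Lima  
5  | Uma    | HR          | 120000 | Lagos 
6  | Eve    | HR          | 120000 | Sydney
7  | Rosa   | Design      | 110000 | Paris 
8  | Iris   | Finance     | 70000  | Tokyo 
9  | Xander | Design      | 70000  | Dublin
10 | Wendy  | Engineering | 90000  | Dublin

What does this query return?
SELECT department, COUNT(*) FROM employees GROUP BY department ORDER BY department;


Assigning each row to its department group:
  Frank -> Engineering
  Jack -> Legal
  Olivia -> Legal
  Tina -> Finance
  Uma -> HR
  Eve -> HR
  Rosa -> Design
  Iris -> Finance
  Xander -> Design
  Wendy -> Engineering


5 groups:
Design, 2
Engineering, 2
Finance, 2
HR, 2
Legal, 2


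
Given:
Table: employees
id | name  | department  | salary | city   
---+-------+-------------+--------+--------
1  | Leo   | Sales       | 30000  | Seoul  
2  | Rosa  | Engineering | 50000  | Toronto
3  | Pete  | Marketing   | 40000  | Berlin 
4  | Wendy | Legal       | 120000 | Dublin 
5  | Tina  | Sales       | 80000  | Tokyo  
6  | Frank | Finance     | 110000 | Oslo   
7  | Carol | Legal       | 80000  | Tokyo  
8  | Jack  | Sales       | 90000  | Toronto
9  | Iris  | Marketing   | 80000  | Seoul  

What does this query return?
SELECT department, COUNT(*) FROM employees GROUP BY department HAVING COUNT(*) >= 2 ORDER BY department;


Groups with count >= 2:
  Legal: 2 -> PASS
  Marketing: 2 -> PASS
  Sales: 3 -> PASS
  Engineering: 1 -> filtered out
  Finance: 1 -> filtered out


3 groups:
Legal, 2
Marketing, 2
Sales, 3
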